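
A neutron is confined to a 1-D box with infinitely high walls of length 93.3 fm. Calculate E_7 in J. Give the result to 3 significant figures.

E_7 = 1.84×10^-13 J

For an infinite well E_n = n²h²/(8m_nL²), so E_1 = h²/(8m_nL²) = (6.626×10^-34)²/(8·1.675×10^-27·(9.33×10^-14 m)²) = 3.764×10^-15 J.
Then E_7 = 7²·E_1 = 49·3.764×10^-15 J = 1.84×10^-13 J.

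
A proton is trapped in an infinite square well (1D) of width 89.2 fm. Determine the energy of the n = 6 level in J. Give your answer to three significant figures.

E_6 = 1.48×10^-13 J

For an infinite well E_n = n²h²/(8m_pL²), so E_1 = h²/(8m_pL²) = (6.626×10^-34)²/(8·1.673×10^-27·(8.92×10^-14 m)²) = 4.123×10^-15 J.
Then E_6 = 6²·E_1 = 36·4.123×10^-15 J = 1.48×10^-13 J.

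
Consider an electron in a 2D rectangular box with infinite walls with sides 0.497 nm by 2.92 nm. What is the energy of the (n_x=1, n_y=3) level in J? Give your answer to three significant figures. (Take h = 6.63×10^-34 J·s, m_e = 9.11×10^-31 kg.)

E = 3.08×10^-19 J

For a 2D rectangular well E = (h²/8m_e)·Σ n_i²/L_i² = (6.63×10^-34)²/(8·9.11×10^-31) · [1²/(0.497 nm)² + 3²/(2.92 nm)²].
Evaluating gives E = 3.08×10^-19 J.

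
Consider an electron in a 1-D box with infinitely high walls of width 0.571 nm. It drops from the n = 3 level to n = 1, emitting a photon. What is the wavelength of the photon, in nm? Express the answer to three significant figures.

E_1 = h²/(8m_eL²) = 1.848×10^-19 J, so ΔE = (3² − 1²)E_1 = 1.478×10^-18 J.
λ = hc/ΔE = (6.626×10^-34·2.998×10^8)/1.478×10^-18 = 1.34×10^-7 m = 134 nm.

λ = 134 nm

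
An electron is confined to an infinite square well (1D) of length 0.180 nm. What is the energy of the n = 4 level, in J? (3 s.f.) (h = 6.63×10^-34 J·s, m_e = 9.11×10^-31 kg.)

For an infinite well E_n = n²h²/(8m_eL²), so E_1 = h²/(8m_eL²) = (6.63×10^-34)²/(8·9.11×10^-31·(1.80×10^-10 m)²) = 1.862×10^-18 J.
Then E_4 = 4²·E_1 = 16·1.862×10^-18 J = 2.98×10^-17 J.

E_4 = 2.98×10^-17 J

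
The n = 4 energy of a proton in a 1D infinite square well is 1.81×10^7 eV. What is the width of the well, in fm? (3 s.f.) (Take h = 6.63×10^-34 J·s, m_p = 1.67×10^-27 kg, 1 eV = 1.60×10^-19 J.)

L = 13.5 fm

From E_n = n²h²/(8m_pL²), L = n·h/√(8m_pE_n).
E_4 = 1.81×10^7 eV = 2.896×10^-12 J, so L = 4·6.63×10^-34/√(8·1.67×10^-27·2.896×10^-12) = 1.35×10^-14 m = 13.5 fm.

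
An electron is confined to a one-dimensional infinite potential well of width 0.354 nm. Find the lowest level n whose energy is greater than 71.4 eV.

n = 5

E_1 = h²/(8m_eL²) = 4.808×10^-19 J = 3.001 eV.
Need n² > 71.4/3.001 = 23.79, i.e. n > 4.877.
The smallest integer satisfying this is n = 5.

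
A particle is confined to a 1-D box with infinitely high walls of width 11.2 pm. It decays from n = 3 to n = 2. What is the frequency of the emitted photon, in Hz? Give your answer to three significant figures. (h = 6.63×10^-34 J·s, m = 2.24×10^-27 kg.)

E_1 = h²/(8mL²) = 1.955×10^-19 J and ΔE = (3² − 2²)E_1 = 9.775×10^-19 J.
f = ΔE/h = 9.775×10^-19/6.63×10^-34 = 1.47×10^15 Hz.

f = 1.47×10^15 Hz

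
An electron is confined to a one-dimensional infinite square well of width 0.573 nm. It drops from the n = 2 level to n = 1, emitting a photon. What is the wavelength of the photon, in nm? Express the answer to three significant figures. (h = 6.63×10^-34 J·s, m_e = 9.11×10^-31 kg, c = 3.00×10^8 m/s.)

E_1 = h²/(8m_eL²) = 1.837×10^-19 J, so ΔE = (2² − 1²)E_1 = 5.511×10^-19 J.
λ = hc/ΔE = (6.63×10^-34·3.00×10^8)/5.511×10^-19 = 3.61×10^-7 m = 361 nm.

λ = 361 nm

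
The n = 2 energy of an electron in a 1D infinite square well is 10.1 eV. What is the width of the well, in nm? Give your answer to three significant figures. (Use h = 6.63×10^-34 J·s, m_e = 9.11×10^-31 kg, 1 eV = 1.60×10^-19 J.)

L = 0.386 nm

From E_n = n²h²/(8m_eL²), L = n·h/√(8m_eE_n).
E_2 = 10.1 eV = 1.616×10^-18 J, so L = 2·6.63×10^-34/√(8·9.11×10^-31·1.616×10^-18) = 3.86×10^-10 m = 0.386 nm.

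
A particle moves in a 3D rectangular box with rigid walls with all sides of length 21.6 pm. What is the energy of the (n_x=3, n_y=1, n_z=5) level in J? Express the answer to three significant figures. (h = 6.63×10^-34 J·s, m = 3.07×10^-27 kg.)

For a 3D rectangular well E = (h²/8m)·Σ n_i²/L_i² = (6.63×10^-34)²/(8·3.07×10^-27) · [3²/(21.6 pm)² + 1²/(21.6 pm)² + 5²/(21.6 pm)²].
Evaluating gives E = 1.34×10^-18 J.

E = 1.34×10^-18 J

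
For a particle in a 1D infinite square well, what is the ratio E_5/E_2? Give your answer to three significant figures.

6.25

E_n ∝ n², so E_5/E_2 = 5²/2² = 25/4 = 6.25.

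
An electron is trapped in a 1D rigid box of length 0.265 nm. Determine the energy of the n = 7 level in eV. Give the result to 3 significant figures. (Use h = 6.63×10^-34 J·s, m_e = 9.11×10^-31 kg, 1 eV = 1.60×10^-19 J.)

For an infinite well E_n = n²h²/(8m_eL²), so E_1 = h²/(8m_eL²) = (6.63×10^-34)²/(8·9.11×10^-31·(2.65×10^-10 m)²) = 8.589×10^-19 J.
Then E_7 = 7²·E_1 = 49·8.589×10^-19 J = 4.209×10^-17 J.
Converting, E_7 = 4.209×10^-17 J / (1.60×10^-19 J/eV) = 263 eV.

E_7 = 263 eV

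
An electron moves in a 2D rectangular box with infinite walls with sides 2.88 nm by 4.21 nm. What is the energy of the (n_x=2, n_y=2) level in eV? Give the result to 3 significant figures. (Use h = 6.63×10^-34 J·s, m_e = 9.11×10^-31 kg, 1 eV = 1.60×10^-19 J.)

For a 2D rectangular well E = (h²/8m_e)·Σ n_i²/L_i² = (6.63×10^-34)²/(8·9.11×10^-31) · [2²/(2.88 nm)² + 2²/(4.21 nm)²].
Evaluating gives E = 4.270×10^-20 J = 0.267 eV.

E = 0.267 eV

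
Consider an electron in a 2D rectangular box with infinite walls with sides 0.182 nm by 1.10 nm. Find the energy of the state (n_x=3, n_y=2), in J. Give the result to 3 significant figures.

For a 2D rectangular well E = (h²/8m_e)·Σ n_i²/L_i² = (6.626×10^-34)²/(8·9.109×10^-31) · [3²/(0.182 nm)² + 2²/(1.10 nm)²].
Evaluating gives E = 1.66×10^-17 J.

E = 1.66×10^-17 J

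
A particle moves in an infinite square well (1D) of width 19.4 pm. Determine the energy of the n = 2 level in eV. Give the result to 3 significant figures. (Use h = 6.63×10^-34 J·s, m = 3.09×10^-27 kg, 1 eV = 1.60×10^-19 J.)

For an infinite well E_n = n²h²/(8mL²), so E_1 = h²/(8mL²) = (6.63×10^-34)²/(8·3.09×10^-27·(1.94×10^-11 m)²) = 4.725×10^-20 J.
Then E_2 = 2²·E_1 = 4·4.725×10^-20 J = 1.890×10^-19 J.
Converting, E_2 = 1.890×10^-19 J / (1.60×10^-19 J/eV) = 1.18 eV.

E_2 = 1.18 eV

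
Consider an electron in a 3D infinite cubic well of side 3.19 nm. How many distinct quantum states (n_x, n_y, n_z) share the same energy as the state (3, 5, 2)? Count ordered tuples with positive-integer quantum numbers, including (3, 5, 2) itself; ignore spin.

The level has n_x² + n_y² + n_z² = 38. The ordered positive-integer solutions are (1, 1, 6), (1, 6, 1), (2, 3, 5), (2, 5, 3), (3, 2, 5), (3, 5, 2), (5, 2, 3), (5, 3, 2), (6, 1, 1).
That gives 9 states.

degeneracy = 9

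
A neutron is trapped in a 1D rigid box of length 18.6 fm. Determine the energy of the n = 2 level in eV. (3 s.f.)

For an infinite well E_n = n²h²/(8m_nL²), so E_1 = h²/(8m_nL²) = (6.626×10^-34)²/(8·1.675×10^-27·(1.86×10^-14 m)²) = 9.470×10^-14 J.
Then E_2 = 2²·E_1 = 4·9.470×10^-14 J = 3.788×10^-13 J.
Converting, E_2 = 3.788×10^-13 J / (1.602×10^-19 J/eV) = 2.36×10^6 eV.

E_2 = 2.36×10^6 eV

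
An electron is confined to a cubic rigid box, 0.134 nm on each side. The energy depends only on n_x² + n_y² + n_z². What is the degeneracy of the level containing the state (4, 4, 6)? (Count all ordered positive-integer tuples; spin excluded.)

The level has n_x² + n_y² + n_z² = 68. The ordered positive-integer solutions are (4, 4, 6), (4, 6, 4), (6, 4, 4).
That gives 3 states.

degeneracy = 3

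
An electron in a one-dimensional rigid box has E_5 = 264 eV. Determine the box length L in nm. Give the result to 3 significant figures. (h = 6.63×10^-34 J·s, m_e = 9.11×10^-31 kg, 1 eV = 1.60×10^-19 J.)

L = 0.189 nm

From E_n = n²h²/(8m_eL²), L = n·h/√(8m_eE_n).
E_5 = 264 eV = 4.224×10^-17 J, so L = 5·6.63×10^-34/√(8·9.11×10^-31·4.224×10^-17) = 1.89×10^-10 m = 0.189 nm.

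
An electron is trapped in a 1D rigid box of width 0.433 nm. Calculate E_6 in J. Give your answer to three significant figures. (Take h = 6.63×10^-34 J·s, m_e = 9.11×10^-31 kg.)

E_6 = 1.16×10^-17 J

For an infinite well E_n = n²h²/(8m_eL²), so E_1 = h²/(8m_eL²) = (6.63×10^-34)²/(8·9.11×10^-31·(4.33×10^-10 m)²) = 3.217×10^-19 J.
Then E_6 = 6²·E_1 = 36·3.217×10^-19 J = 1.16×10^-17 J.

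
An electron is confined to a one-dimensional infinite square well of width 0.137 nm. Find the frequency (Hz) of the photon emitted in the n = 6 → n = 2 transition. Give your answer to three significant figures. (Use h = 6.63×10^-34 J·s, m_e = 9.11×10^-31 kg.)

f = 1.55×10^17 Hz

E_1 = h²/(8m_eL²) = 3.213×10^-18 J and ΔE = (6² − 2²)E_1 = 1.028×10^-16 J.
f = ΔE/h = 1.028×10^-16/6.63×10^-34 = 1.55×10^17 Hz.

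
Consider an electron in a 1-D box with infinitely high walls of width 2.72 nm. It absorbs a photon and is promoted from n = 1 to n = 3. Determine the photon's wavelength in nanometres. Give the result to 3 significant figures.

λ = 3.05×10^3 nm

E_1 = h²/(8m_eL²) = 8.143×10^-21 J, so ΔE = (3² − 1²)E_1 = 6.514×10^-20 J.
λ = hc/ΔE = (6.626×10^-34·2.998×10^8)/6.514×10^-20 = 3.05×10^-6 m = 3.05×10^3 nm.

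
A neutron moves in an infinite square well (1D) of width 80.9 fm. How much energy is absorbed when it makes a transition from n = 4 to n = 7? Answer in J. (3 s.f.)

E_1 = h²/(8m_nL²) = 5.006×10^-15 J.
|ΔE| = |4² − 7²|·E_1 = 33·5.006×10^-15 J = 1.65×10^-13 J.

|ΔE| = 1.65×10^-13 J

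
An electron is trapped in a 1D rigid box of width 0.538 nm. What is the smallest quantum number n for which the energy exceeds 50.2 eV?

n = 7

E_1 = h²/(8m_eL²) = 2.082×10^-19 J = 1.300 eV.
Need n² > 50.2/1.300 = 38.62, i.e. n > 6.214.
The smallest integer satisfying this is n = 7.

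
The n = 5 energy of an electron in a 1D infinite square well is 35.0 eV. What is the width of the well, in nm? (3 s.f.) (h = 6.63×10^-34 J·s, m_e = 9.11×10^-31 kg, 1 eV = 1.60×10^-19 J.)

From E_n = n²h²/(8m_eL²), L = n·h/√(8m_eE_n).
E_5 = 35.0 eV = 5.600×10^-18 J, so L = 5·6.63×10^-34/√(8·9.11×10^-31·5.600×10^-18) = 5.19×10^-10 m = 0.519 nm.

L = 0.519 nm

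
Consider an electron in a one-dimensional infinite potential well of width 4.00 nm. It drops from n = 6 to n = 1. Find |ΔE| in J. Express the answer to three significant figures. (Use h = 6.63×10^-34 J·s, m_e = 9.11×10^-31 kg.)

|ΔE| = 1.32×10^-19 J

E_1 = h²/(8m_eL²) = 3.770×10^-21 J.
|ΔE| = |6² − 1²|·E_1 = 35·3.770×10^-21 J = 1.32×10^-19 J.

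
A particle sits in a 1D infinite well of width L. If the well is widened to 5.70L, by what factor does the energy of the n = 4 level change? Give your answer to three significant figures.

E_n ∝ 1/L², so the energy scales by 1/5.70² = 0.0308.

0.0308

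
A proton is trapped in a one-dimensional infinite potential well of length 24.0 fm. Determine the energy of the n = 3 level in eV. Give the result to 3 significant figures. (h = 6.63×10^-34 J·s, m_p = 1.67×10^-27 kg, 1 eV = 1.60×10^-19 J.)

For an infinite well E_n = n²h²/(8m_pL²), so E_1 = h²/(8m_pL²) = (6.63×10^-34)²/(8·1.67×10^-27·(2.40×10^-14 m)²) = 5.712×10^-14 J.
Then E_3 = 3²·E_1 = 9·5.712×10^-14 J = 5.141×10^-13 J.
Converting, E_3 = 5.141×10^-13 J / (1.60×10^-19 J/eV) = 3.21×10^6 eV.

E_3 = 3.21×10^6 eV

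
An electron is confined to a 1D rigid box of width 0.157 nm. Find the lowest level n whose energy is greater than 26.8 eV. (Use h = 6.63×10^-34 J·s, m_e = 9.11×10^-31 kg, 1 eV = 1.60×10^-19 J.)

E_1 = h²/(8m_eL²) = 2.447×10^-18 J = 15.29 eV.
Need n² > 26.8/15.29 = 1.753, i.e. n > 1.324.
The smallest integer satisfying this is n = 2.

n = 2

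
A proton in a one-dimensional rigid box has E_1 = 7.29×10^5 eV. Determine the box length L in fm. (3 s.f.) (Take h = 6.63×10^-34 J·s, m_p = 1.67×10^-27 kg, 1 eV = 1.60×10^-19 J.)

From E_n = n²h²/(8m_pL²), L = n·h/√(8m_pE_n).
E_1 = 7.29×10^5 eV = 1.166×10^-13 J, so L = 1·6.63×10^-34/√(8·1.67×10^-27·1.166×10^-13) = 1.68×10^-14 m = 16.8 fm.

L = 16.8 fm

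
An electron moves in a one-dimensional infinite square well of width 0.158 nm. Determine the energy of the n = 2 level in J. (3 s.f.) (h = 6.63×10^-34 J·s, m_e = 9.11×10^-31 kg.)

For an infinite well E_n = n²h²/(8m_eL²), so E_1 = h²/(8m_eL²) = (6.63×10^-34)²/(8·9.11×10^-31·(1.58×10^-10 m)²) = 2.416×10^-18 J.
Then E_2 = 2²·E_1 = 4·2.416×10^-18 J = 9.66×10^-18 J.

E_2 = 9.66×10^-18 J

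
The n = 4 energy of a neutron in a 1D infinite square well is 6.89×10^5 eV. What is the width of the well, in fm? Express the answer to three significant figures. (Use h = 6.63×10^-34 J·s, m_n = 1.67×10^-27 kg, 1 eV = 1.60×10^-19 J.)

L = 69.1 fm

From E_n = n²h²/(8m_nL²), L = n·h/√(8m_nE_n).
E_4 = 6.89×10^5 eV = 1.102×10^-13 J, so L = 4·6.63×10^-34/√(8·1.67×10^-27·1.102×10^-13) = 6.91×10^-14 m = 69.1 fm.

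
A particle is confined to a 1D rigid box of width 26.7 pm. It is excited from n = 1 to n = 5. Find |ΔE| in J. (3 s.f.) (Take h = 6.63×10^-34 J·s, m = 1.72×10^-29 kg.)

|ΔE| = 1.08×10^-16 J

E_1 = h²/(8mL²) = 4.481×10^-18 J.
|ΔE| = |1² − 5²|·E_1 = 24·4.481×10^-18 J = 1.08×10^-16 J.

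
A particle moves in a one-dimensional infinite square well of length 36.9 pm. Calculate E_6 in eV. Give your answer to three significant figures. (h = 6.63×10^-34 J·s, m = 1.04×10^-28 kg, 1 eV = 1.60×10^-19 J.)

E_6 = 87.3 eV

For an infinite well E_n = n²h²/(8mL²), so E_1 = h²/(8mL²) = (6.63×10^-34)²/(8·1.04×10^-28·(3.69×10^-11 m)²) = 3.880×10^-19 J.
Then E_6 = 6²·E_1 = 36·3.880×10^-19 J = 1.397×10^-17 J.
Converting, E_6 = 1.397×10^-17 J / (1.60×10^-19 J/eV) = 87.3 eV.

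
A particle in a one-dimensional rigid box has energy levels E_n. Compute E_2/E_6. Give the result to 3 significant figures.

0.111

E_n ∝ n², so E_2/E_6 = 2²/6² = 4/36 = 0.111.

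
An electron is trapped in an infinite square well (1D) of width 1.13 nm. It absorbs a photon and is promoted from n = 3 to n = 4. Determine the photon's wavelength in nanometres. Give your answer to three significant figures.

λ = 601 nm

E_1 = h²/(8m_eL²) = 4.718×10^-20 J, so ΔE = (4² − 3²)E_1 = 3.303×10^-19 J.
λ = hc/ΔE = (6.626×10^-34·2.998×10^8)/3.303×10^-19 = 6.01×10^-7 m = 601 nm.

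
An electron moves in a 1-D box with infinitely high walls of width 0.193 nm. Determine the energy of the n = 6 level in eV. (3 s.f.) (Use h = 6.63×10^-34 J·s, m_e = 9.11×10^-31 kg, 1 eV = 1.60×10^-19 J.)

For an infinite well E_n = n²h²/(8m_eL²), so E_1 = h²/(8m_eL²) = (6.63×10^-34)²/(8·9.11×10^-31·(1.93×10^-10 m)²) = 1.619×10^-18 J.
Then E_6 = 6²·E_1 = 36·1.619×10^-18 J = 5.828×10^-17 J.
Converting, E_6 = 5.828×10^-17 J / (1.60×10^-19 J/eV) = 364 eV.

E_6 = 364 eV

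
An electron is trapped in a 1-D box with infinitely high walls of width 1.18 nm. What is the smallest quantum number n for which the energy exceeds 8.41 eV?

n = 6

E_1 = h²/(8m_eL²) = 4.327×10^-20 J = 0.2701 eV.
Need n² > 8.41/0.2701 = 31.14, i.e. n > 5.580.
The smallest integer satisfying this is n = 6.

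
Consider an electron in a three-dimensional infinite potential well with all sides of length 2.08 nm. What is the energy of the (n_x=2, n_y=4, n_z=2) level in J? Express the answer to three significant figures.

For a 3D rectangular well E = (h²/8m_e)·Σ n_i²/L_i² = (6.626×10^-34)²/(8·9.109×10^-31) · [2²/(2.08 nm)² + 4²/(2.08 nm)² + 2²/(2.08 nm)²].
Evaluating gives E = 3.34×10^-19 J.

E = 3.34×10^-19 J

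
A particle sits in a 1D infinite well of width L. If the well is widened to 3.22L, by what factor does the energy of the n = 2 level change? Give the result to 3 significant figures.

E_n ∝ 1/L², so the energy scales by 1/3.22² = 0.0964.

0.0964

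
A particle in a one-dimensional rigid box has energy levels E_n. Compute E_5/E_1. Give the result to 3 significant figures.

E_n ∝ n², so E_5/E_1 = 5²/1² = 25/1 = 25.0.

25.0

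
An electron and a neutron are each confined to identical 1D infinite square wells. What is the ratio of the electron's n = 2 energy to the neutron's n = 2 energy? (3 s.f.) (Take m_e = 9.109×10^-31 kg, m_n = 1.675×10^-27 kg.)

1.84×10^3

E_n ∝ 1/m at fixed n and L, so the ratio is m_n/m_e = 1.675×10^-27/9.109×10^-31 = 1.84×10^3.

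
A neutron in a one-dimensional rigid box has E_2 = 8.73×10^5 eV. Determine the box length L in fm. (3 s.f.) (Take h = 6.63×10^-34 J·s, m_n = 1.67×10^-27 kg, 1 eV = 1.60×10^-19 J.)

From E_n = n²h²/(8m_nL²), L = n·h/√(8m_nE_n).
E_2 = 8.73×10^5 eV = 1.397×10^-13 J, so L = 2·6.63×10^-34/√(8·1.67×10^-27·1.397×10^-13) = 3.07×10^-14 m = 30.7 fm.

L = 30.7 fm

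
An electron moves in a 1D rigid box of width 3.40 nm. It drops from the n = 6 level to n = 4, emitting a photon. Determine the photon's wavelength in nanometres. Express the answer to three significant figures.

E_1 = h²/(8m_eL²) = 5.212×10^-21 J, so ΔE = (6² − 4²)E_1 = 1.042×10^-19 J.
λ = hc/ΔE = (6.626×10^-34·2.998×10^8)/1.042×10^-19 = 1.91×10^-6 m = 1.91×10^3 nm.

λ = 1.91×10^3 nm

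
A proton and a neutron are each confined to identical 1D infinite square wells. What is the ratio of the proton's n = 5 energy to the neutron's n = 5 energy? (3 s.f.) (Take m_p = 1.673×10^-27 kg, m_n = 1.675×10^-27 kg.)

E_n ∝ 1/m at fixed n and L, so the ratio is m_n/m_p = 1.675×10^-27/1.673×10^-27 = 1.00.

1.00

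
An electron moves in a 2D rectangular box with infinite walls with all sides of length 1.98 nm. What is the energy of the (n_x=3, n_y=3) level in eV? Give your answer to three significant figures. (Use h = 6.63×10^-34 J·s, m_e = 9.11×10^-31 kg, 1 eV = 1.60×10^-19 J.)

For a 2D rectangular well E = (h²/8m_e)·Σ n_i²/L_i² = (6.63×10^-34)²/(8·9.11×10^-31) · [3²/(1.98 nm)² + 3²/(1.98 nm)²].
Evaluating gives E = 2.769×10^-19 J = 1.73 eV.

E = 1.73 eV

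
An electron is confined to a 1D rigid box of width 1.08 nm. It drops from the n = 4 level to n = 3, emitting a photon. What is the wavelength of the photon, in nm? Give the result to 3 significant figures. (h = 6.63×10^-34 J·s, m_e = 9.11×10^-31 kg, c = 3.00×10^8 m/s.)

λ = 549 nm

E_1 = h²/(8m_eL²) = 5.171×10^-20 J, so ΔE = (4² − 3²)E_1 = 3.620×10^-19 J.
λ = hc/ΔE = (6.63×10^-34·3.00×10^8)/3.620×10^-19 = 5.49×10^-7 m = 549 nm.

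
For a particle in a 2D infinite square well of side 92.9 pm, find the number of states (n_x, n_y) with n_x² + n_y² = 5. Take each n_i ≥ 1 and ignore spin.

degeneracy = 2

The level has n_x² + n_y² = 5. The ordered positive-integer solutions are (1, 2), (2, 1).
That gives 2 states.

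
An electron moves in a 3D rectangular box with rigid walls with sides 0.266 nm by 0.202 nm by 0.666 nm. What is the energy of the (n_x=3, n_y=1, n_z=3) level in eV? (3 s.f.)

For a 3D rectangular well E = (h²/8m_e)·Σ n_i²/L_i² = (6.626×10^-34)²/(8·9.109×10^-31) · [3²/(0.266 nm)² + 1²/(0.202 nm)² + 3²/(0.666 nm)²].
Evaluating gives E = 1.036×10^-17 J = 64.7 eV.

E = 64.7 eV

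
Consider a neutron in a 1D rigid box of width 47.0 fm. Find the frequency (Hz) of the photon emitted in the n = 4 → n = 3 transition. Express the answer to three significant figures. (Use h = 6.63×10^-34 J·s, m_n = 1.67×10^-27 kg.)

f = 1.57×10^20 Hz

E_1 = h²/(8m_nL²) = 1.489×10^-14 J and ΔE = (4² − 3²)E_1 = 1.042×10^-13 J.
f = ΔE/h = 1.042×10^-13/6.63×10^-34 = 1.57×10^20 Hz.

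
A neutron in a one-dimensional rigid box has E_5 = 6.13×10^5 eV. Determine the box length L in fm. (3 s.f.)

L = 91.3 fm

From E_n = n²h²/(8m_nL²), L = n·h/√(8m_nE_n).
E_5 = 6.13×10^5 eV = 9.820×10^-14 J, so L = 5·6.626×10^-34/√(8·1.675×10^-27·9.820×10^-14) = 9.13×10^-14 m = 91.3 fm.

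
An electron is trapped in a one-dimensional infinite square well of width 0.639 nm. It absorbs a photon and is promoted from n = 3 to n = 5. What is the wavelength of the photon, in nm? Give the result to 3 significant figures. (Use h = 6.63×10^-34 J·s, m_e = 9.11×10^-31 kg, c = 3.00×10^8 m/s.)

λ = 84.2 nm

E_1 = h²/(8m_eL²) = 1.477×10^-19 J, so ΔE = (5² − 3²)E_1 = 2.363×10^-18 J.
λ = hc/ΔE = (6.63×10^-34·3.00×10^8)/2.363×10^-18 = 8.42×10^-8 m = 84.2 nm.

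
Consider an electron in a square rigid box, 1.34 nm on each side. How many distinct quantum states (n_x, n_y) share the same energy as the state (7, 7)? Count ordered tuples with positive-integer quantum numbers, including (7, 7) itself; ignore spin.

degeneracy = 1

The level has n_x² + n_y² = 98. The ordered positive-integer solutions are (7, 7).
That gives 1 state.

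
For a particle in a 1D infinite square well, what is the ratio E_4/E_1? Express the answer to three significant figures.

E_n ∝ n², so E_4/E_1 = 4²/1² = 16/1 = 16.0.

16.0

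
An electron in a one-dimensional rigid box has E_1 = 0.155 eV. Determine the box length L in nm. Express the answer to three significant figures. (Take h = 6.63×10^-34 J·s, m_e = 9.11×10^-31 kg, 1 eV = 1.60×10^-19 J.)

From E_n = n²h²/(8m_eL²), L = n·h/√(8m_eE_n).
E_1 = 0.155 eV = 2.480×10^-20 J, so L = 1·6.63×10^-34/√(8·9.11×10^-31·2.480×10^-20) = 1.56×10^-9 m = 1.56 nm.

L = 1.56 nm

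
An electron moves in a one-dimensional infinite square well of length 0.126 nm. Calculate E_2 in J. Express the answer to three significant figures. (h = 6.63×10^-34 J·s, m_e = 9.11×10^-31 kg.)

For an infinite well E_n = n²h²/(8m_eL²), so E_1 = h²/(8m_eL²) = (6.63×10^-34)²/(8·9.11×10^-31·(1.26×10^-10 m)²) = 3.799×10^-18 J.
Then E_2 = 2²·E_1 = 4·3.799×10^-18 J = 1.52×10^-17 J.

E_2 = 1.52×10^-17 J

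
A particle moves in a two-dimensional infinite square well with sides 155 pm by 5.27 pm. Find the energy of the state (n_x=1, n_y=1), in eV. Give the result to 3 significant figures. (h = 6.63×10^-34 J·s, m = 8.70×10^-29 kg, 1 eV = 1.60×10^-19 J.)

For a 2D rectangular well E = (h²/8m)·Σ n_i²/L_i² = (6.63×10^-34)²/(8·8.70×10^-29) · [1²/(155 pm)² + 1²/(5.27 pm)²].
Evaluating gives E = 2.277×10^-17 J = 142 eV.

E = 142 eV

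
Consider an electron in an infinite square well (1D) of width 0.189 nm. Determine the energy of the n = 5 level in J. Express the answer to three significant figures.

For an infinite well E_n = n²h²/(8m_eL²), so E_1 = h²/(8m_eL²) = (6.626×10^-34)²/(8·9.109×10^-31·(1.89×10^-10 m)²) = 1.687×10^-18 J.
Then E_5 = 5²·E_1 = 25·1.687×10^-18 J = 4.22×10^-17 J.

E_5 = 4.22×10^-17 J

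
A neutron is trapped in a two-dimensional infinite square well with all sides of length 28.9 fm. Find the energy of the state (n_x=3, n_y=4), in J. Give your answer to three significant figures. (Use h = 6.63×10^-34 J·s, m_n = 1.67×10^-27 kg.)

For a 2D rectangular well E = (h²/8m_n)·Σ n_i²/L_i² = (6.63×10^-34)²/(8·1.67×10^-27) · [3²/(28.9 fm)² + 4²/(28.9 fm)²].
Evaluating gives E = 9.85×10^-13 J.

E = 9.85×10^-13 J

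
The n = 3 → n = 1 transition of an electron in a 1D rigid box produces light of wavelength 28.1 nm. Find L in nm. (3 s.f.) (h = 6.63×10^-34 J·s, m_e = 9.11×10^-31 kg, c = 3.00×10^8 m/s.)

The photon carries ΔE = hc/λ = 6.63×10^-34·3.00×10^8/2.81×10^-8 m = 7.078×10^-18 J.
Since ΔE = (3² − 1²)E_1, E_1 = 8.848×10^-19 J, and L = h/√(8m_eE_1) = 2.61×10^-10 m = 0.261 nm.

L = 0.261 nm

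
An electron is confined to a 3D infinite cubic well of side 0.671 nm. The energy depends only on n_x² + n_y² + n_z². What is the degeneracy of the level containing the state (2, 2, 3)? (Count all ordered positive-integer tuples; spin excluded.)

The level has n_x² + n_y² + n_z² = 17. The ordered positive-integer solutions are (2, 2, 3), (2, 3, 2), (3, 2, 2).
That gives 3 states.

degeneracy = 3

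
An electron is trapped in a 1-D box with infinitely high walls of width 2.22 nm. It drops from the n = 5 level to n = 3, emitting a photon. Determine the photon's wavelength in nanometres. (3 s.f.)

λ = 1.02×10^3 nm

E_1 = h²/(8m_eL²) = 1.222×10^-20 J, so ΔE = (5² − 3²)E_1 = 1.955×10^-19 J.
λ = hc/ΔE = (6.626×10^-34·2.998×10^8)/1.955×10^-19 = 1.02×10^-6 m = 1.02×10^3 nm.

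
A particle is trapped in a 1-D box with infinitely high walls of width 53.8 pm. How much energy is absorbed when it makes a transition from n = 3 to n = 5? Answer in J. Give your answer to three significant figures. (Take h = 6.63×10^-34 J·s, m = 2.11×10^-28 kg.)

E_1 = h²/(8mL²) = 8.997×10^-20 J.
|ΔE| = |3² − 5²|·E_1 = 16·8.997×10^-20 J = 1.44×10^-18 J.

|ΔE| = 1.44×10^-18 J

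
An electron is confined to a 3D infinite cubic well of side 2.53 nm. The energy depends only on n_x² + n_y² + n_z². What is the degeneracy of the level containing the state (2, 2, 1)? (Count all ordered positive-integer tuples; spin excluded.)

The level has n_x² + n_y² + n_z² = 9. The ordered positive-integer solutions are (1, 2, 2), (2, 1, 2), (2, 2, 1).
That gives 3 states.

degeneracy = 3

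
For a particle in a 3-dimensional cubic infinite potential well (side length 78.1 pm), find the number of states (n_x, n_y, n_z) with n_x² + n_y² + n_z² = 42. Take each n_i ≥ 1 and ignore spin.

The level has n_x² + n_y² + n_z² = 42. The ordered positive-integer solutions are (1, 4, 5), (1, 5, 4), (4, 1, 5), (4, 5, 1), (5, 1, 4), (5, 4, 1).
That gives 6 states.

degeneracy = 6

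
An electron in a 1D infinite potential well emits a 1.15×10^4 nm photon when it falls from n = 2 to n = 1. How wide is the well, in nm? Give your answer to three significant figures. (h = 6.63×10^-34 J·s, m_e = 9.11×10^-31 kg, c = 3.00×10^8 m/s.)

The photon carries ΔE = hc/λ = 6.63×10^-34·3.00×10^8/1.15×10^-5 m = 1.730×10^-20 J.
Since ΔE = (2² − 1²)E_1, E_1 = 5.767×10^-21 J, and L = h/√(8m_eE_1) = 3.23×10^-9 m = 3.23 nm.

L = 3.23 nm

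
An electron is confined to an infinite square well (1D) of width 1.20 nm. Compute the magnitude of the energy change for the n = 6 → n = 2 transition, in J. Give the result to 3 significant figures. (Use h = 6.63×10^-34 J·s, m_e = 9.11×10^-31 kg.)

E_1 = h²/(8m_eL²) = 4.188×10^-20 J.
|ΔE| = |6² − 2²|·E_1 = 32·4.188×10^-20 J = 1.34×10^-18 J.

|ΔE| = 1.34×10^-18 J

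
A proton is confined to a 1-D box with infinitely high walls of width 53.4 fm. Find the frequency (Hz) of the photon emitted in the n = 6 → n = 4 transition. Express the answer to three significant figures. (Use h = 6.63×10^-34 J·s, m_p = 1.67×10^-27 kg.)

E_1 = h²/(8m_pL²) = 1.154×10^-14 J and ΔE = (6² − 4²)E_1 = 2.308×10^-13 J.
f = ΔE/h = 2.308×10^-13/6.63×10^-34 = 3.48×10^20 Hz.

f = 3.48×10^20 Hz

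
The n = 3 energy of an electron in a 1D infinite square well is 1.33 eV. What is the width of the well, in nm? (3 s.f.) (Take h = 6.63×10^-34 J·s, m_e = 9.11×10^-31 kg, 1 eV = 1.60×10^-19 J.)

L = 1.60 nm

From E_n = n²h²/(8m_eL²), L = n·h/√(8m_eE_n).
E_3 = 1.33 eV = 2.128×10^-19 J, so L = 3·6.63×10^-34/√(8·9.11×10^-31·2.128×10^-19) = 1.60×10^-9 m = 1.60 nm.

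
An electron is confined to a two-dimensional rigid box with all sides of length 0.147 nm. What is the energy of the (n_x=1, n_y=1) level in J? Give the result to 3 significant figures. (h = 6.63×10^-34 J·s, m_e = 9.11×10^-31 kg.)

For a 2D rectangular well E = (h²/8m_e)·Σ n_i²/L_i² = (6.63×10^-34)²/(8·9.11×10^-31) · [1²/(0.147 nm)² + 1²/(0.147 nm)²].
Evaluating gives E = 5.58×10^-18 J.

E = 5.58×10^-18 J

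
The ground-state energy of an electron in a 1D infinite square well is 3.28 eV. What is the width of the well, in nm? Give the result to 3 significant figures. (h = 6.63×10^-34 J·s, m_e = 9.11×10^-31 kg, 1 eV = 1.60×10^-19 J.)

L = 0.339 nm

From E_n = n²h²/(8m_eL²), L = n·h/√(8m_eE_n).
E_1 = 3.28 eV = 5.248×10^-19 J, so L = 1·6.63×10^-34/√(8·9.11×10^-31·5.248×10^-19) = 3.39×10^-10 m = 0.339 nm.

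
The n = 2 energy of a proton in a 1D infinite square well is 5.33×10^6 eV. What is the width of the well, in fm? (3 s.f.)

L = 12.4 fm

From E_n = n²h²/(8m_pL²), L = n·h/√(8m_pE_n).
E_2 = 5.33×10^6 eV = 8.539×10^-13 J, so L = 2·6.626×10^-34/√(8·1.673×10^-27·8.539×10^-13) = 1.24×10^-14 m = 12.4 fm.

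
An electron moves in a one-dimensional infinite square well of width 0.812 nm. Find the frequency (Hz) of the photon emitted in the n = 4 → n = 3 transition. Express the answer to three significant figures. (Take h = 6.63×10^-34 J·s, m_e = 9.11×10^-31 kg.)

E_1 = h²/(8m_eL²) = 9.148×10^-20 J and ΔE = (4² − 3²)E_1 = 6.404×10^-19 J.
f = ΔE/h = 6.404×10^-19/6.63×10^-34 = 9.66×10^14 Hz.

f = 9.66×10^14 Hz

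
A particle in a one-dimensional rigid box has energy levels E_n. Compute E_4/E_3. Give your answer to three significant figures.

1.78

E_n ∝ n², so E_4/E_3 = 4²/3² = 16/9 = 1.78.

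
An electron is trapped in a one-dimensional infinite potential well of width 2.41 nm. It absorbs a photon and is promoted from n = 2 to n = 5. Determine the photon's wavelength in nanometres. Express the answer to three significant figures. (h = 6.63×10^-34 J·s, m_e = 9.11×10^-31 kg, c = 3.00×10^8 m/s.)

E_1 = h²/(8m_eL²) = 1.038×10^-20 J, so ΔE = (5² − 2²)E_1 = 2.180×10^-19 J.
λ = hc/ΔE = (6.63×10^-34·3.00×10^8)/2.180×10^-19 = 9.12×10^-7 m = 912 nm.

λ = 912 nm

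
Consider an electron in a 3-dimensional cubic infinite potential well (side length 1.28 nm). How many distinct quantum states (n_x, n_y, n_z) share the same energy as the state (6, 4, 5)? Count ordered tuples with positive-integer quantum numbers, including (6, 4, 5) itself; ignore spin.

degeneracy = 12

The level has n_x² + n_y² + n_z² = 77. The ordered positive-integer solutions are (2, 3, 8), (2, 8, 3), (3, 2, 8), (3, 8, 2), (4, 5, 6), (4, 6, 5), (5, 4, 6), (5, 6, 4), (6, 4, 5), (6, 5, 4), (8, 2, 3), (8, 3, 2).
That gives 12 states.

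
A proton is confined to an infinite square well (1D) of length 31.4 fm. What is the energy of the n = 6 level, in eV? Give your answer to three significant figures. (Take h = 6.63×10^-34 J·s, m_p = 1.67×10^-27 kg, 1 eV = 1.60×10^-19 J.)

E_6 = 7.51×10^6 eV

For an infinite well E_n = n²h²/(8m_pL²), so E_1 = h²/(8m_pL²) = (6.63×10^-34)²/(8·1.67×10^-27·(3.14×10^-14 m)²) = 3.337×10^-14 J.
Then E_6 = 6²·E_1 = 36·3.337×10^-14 J = 1.201×10^-12 J.
Converting, E_6 = 1.201×10^-12 J / (1.60×10^-19 J/eV) = 7.51×10^6 eV.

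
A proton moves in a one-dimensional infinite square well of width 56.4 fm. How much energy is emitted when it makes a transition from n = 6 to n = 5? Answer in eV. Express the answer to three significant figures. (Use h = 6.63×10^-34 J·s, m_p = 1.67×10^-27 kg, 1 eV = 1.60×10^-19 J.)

|ΔE| = 7.11×10^5 eV

E_1 = h²/(8m_pL²) = 1.034×10^-14 J.
|ΔE| = |6² − 5²|·E_1 = 11·1.034×10^-14 J = 1.137×10^-13 J = 7.11×10^5 eV.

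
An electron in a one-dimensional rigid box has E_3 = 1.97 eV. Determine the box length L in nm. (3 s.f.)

From E_n = n²h²/(8m_eL²), L = n·h/√(8m_eE_n).
E_3 = 1.97 eV = 3.156×10^-19 J, so L = 3·6.626×10^-34/√(8·9.109×10^-31·3.156×10^-19) = 1.31×10^-9 m = 1.31 nm.

L = 1.31 nm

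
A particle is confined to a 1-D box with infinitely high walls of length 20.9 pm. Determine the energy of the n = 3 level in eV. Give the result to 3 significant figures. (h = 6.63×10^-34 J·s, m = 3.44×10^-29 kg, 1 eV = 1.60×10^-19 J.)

For an infinite well E_n = n²h²/(8mL²), so E_1 = h²/(8mL²) = (6.63×10^-34)²/(8·3.44×10^-29·(2.09×10^-11 m)²) = 3.657×10^-18 J.
Then E_3 = 3²·E_1 = 9·3.657×10^-18 J = 3.291×10^-17 J.
Converting, E_3 = 3.291×10^-17 J / (1.60×10^-19 J/eV) = 206 eV.

E_3 = 206 eV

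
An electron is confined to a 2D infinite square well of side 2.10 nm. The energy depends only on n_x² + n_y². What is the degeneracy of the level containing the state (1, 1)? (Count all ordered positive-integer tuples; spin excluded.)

degeneracy = 1

The level has n_x² + n_y² = 2. The ordered positive-integer solutions are (1, 1).
That gives 1 state.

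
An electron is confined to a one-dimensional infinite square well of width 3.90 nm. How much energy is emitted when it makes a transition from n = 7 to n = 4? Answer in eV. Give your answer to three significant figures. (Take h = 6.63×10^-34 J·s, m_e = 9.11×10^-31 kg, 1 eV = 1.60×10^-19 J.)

|ΔE| = 0.818 eV

E_1 = h²/(8m_eL²) = 3.965×10^-21 J.
|ΔE| = |7² − 4²|·E_1 = 33·3.965×10^-21 J = 1.308×10^-19 J = 0.818 eV.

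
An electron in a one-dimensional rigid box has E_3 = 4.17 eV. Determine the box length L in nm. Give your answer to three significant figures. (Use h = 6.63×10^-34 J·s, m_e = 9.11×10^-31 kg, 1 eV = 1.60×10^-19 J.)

From E_n = n²h²/(8m_eL²), L = n·h/√(8m_eE_n).
E_3 = 4.17 eV = 6.672×10^-19 J, so L = 3·6.63×10^-34/√(8·9.11×10^-31·6.672×10^-19) = 9.02×10^-10 m = 0.902 nm.

L = 0.902 nm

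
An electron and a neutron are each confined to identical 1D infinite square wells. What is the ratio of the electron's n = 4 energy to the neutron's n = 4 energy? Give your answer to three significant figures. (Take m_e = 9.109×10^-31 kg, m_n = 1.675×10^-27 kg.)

E_n ∝ 1/m at fixed n and L, so the ratio is m_n/m_e = 1.675×10^-27/9.109×10^-31 = 1.84×10^3.

1.84×10^3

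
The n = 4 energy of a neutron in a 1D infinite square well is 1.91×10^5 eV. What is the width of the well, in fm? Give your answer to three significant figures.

From E_n = n²h²/(8m_nL²), L = n·h/√(8m_nE_n).
E_4 = 1.91×10^5 eV = 3.060×10^-14 J, so L = 4·6.626×10^-34/√(8·1.675×10^-27·3.060×10^-14) = 1.31×10^-13 m = 131 fm.

L = 131 fm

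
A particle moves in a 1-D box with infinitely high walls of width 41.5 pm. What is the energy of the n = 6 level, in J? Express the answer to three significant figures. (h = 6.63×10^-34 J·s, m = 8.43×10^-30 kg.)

For an infinite well E_n = n²h²/(8mL²), so E_1 = h²/(8mL²) = (6.63×10^-34)²/(8·8.43×10^-30·(4.15×10^-11 m)²) = 3.785×10^-18 J.
Then E_6 = 6²·E_1 = 36·3.785×10^-18 J = 1.36×10^-16 J.

E_6 = 1.36×10^-16 J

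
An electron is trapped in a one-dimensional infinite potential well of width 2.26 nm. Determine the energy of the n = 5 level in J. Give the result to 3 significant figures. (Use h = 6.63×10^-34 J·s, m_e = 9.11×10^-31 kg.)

E_5 = 2.95×10^-19 J

For an infinite well E_n = n²h²/(8m_eL²), so E_1 = h²/(8m_eL²) = (6.63×10^-34)²/(8·9.11×10^-31·(2.26×10^-9 m)²) = 1.181×10^-20 J.
Then E_5 = 5²·E_1 = 25·1.181×10^-20 J = 2.95×10^-19 J.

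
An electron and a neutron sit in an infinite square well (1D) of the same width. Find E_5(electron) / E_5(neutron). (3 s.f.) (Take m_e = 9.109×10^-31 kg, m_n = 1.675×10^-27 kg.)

E_n ∝ 1/m at fixed n and L, so the ratio is m_n/m_e = 1.675×10^-27/9.109×10^-31 = 1.84×10^3.

1.84×10^3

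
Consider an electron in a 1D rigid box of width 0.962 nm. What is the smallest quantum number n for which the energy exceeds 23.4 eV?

n = 8

E_1 = h²/(8m_eL²) = 6.510×10^-20 J = 0.4064 eV.
Need n² > 23.4/0.4064 = 57.58, i.e. n > 7.588.
The smallest integer satisfying this is n = 8.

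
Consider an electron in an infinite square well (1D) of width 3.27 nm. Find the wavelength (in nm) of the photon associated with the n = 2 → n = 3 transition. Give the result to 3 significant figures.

E_1 = h²/(8m_eL²) = 5.634×10^-21 J, so ΔE = (3² − 2²)E_1 = 2.817×10^-20 J.
λ = hc/ΔE = (6.626×10^-34·2.998×10^8)/2.817×10^-20 = 7.05×10^-6 m = 7.05×10^3 nm.

λ = 7.05×10^3 nm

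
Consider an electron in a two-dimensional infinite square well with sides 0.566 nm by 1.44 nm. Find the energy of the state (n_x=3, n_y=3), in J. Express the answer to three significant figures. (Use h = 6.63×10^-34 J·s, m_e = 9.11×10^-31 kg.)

E = 1.96×10^-18 J

For a 2D rectangular well E = (h²/8m_e)·Σ n_i²/L_i² = (6.63×10^-34)²/(8·9.11×10^-31) · [3²/(0.566 nm)² + 3²/(1.44 nm)²].
Evaluating gives E = 1.96×10^-18 J.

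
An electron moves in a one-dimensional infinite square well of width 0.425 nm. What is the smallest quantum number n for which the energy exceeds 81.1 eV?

E_1 = h²/(8m_eL²) = 3.336×10^-19 J = 2.082 eV.
Need n² > 81.1/2.082 = 38.95, i.e. n > 6.241.
The smallest integer satisfying this is n = 7.

n = 7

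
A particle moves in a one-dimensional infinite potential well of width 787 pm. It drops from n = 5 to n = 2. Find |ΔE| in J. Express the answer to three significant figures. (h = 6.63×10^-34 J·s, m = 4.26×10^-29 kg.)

|ΔE| = 4.37×10^-20 J

E_1 = h²/(8mL²) = 2.082×10^-21 J.
|ΔE| = |5² − 2²|·E_1 = 21·2.082×10^-21 J = 4.37×10^-20 J.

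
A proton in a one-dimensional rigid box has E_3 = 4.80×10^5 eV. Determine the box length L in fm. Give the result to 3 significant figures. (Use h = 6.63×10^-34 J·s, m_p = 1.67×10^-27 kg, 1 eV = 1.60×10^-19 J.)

From E_n = n²h²/(8m_pL²), L = n·h/√(8m_pE_n).
E_3 = 4.80×10^5 eV = 7.680×10^-14 J, so L = 3·6.63×10^-34/√(8·1.67×10^-27·7.680×10^-14) = 6.21×10^-14 m = 62.1 fm.

L = 62.1 fm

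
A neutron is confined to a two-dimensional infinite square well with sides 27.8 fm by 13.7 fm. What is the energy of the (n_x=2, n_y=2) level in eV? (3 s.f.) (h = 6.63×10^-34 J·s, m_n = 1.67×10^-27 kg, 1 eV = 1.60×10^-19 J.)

E = 5.45×10^6 eV

For a 2D rectangular well E = (h²/8m_n)·Σ n_i²/L_i² = (6.63×10^-34)²/(8·1.67×10^-27) · [2²/(27.8 fm)² + 2²/(13.7 fm)²].
Evaluating gives E = 8.715×10^-13 J = 5.45×10^6 eV.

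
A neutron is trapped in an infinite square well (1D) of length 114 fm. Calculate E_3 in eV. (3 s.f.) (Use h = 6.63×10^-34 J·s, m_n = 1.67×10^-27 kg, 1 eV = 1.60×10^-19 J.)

For an infinite well E_n = n²h²/(8m_nL²), so E_1 = h²/(8m_nL²) = (6.63×10^-34)²/(8·1.67×10^-27·(1.14×10^-13 m)²) = 2.532×10^-15 J.
Then E_3 = 3²·E_1 = 9·2.532×10^-15 J = 2.279×10^-14 J.
Converting, E_3 = 2.279×10^-14 J / (1.60×10^-19 J/eV) = 1.42×10^5 eV.

E_3 = 1.42×10^5 eV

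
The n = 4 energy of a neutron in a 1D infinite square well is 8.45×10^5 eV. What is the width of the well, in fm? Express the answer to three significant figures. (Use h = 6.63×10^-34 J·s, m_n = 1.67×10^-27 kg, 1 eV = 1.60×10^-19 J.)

From E_n = n²h²/(8m_nL²), L = n·h/√(8m_nE_n).
E_4 = 8.45×10^5 eV = 1.352×10^-13 J, so L = 4·6.63×10^-34/√(8·1.67×10^-27·1.352×10^-13) = 6.24×10^-14 m = 62.4 fm.

L = 62.4 fm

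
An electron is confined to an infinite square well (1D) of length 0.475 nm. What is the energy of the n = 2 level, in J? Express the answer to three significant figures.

E_2 = 1.07×10^-18 J

For an infinite well E_n = n²h²/(8m_eL²), so E_1 = h²/(8m_eL²) = (6.626×10^-34)²/(8·9.109×10^-31·(4.75×10^-10 m)²) = 2.670×10^-19 J.
Then E_2 = 2²·E_1 = 4·2.670×10^-19 J = 1.07×10^-18 J.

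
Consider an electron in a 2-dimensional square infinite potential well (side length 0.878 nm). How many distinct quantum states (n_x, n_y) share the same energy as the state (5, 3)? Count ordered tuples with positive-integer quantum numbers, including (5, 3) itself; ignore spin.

The level has n_x² + n_y² = 34. The ordered positive-integer solutions are (3, 5), (5, 3).
That gives 2 states.

degeneracy = 2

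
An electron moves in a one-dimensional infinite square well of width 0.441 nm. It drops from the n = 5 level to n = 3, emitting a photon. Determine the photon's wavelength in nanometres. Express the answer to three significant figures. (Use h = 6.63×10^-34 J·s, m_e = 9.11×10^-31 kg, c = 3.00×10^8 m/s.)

E_1 = h²/(8m_eL²) = 3.101×10^-19 J, so ΔE = (5² − 3²)E_1 = 4.962×10^-18 J.
λ = hc/ΔE = (6.63×10^-34·3.00×10^8)/4.962×10^-18 = 4.01×10^-8 m = 40.1 nm.

λ = 40.1 nm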